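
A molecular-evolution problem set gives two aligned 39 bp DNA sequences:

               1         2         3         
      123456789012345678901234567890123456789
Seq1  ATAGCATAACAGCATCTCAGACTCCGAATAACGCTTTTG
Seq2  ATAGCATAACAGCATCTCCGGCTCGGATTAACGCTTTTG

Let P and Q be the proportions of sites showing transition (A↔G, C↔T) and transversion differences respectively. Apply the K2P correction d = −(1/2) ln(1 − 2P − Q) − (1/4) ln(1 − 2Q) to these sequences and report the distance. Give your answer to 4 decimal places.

Mismatches occur at site 19 (A/C, transversion), site 21 (A/G, transition), site 25 (C/G, transversion), site 28 (A/T, transversion).
Of the 4 differences, 1 transition and 3 transversions over 39 sites: P = 1/39 = 0.025641, Q = 3/39 = 0.076923.
d = −0.5·ln(0.871795) − 0.25·ln(0.846154) = −0.5·(-0.137201) − 0.25·(-0.167054) = 0.1104.

0.1104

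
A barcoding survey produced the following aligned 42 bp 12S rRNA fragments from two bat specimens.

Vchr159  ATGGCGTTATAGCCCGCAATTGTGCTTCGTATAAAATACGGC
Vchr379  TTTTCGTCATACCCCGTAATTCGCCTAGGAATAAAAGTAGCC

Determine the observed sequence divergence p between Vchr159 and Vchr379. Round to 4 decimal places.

Differing sites — 1:A/T; 3:G/T; 4:G/T; 8:T/C; 12:G/C; 17:C/T; 22:G/C; 23:T/G; 24:G/C; 27:T/A; 28:C/G; 30:T/A; 37:T/G; 38:A/T; 39:C/A; 41:G/C.
There are 16 differences over 42 sites, so p = 16/42 = 0.3810.

0.3810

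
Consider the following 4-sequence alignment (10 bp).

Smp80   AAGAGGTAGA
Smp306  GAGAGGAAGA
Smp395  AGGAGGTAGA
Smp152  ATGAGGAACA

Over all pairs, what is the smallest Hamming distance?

1

Pairwise Hamming distances:
  Smp80 vs Smp306: 2
  Smp80 vs Smp395: 1
  Smp80 vs Smp152: 3
  Smp306 vs Smp395: 3
  Smp306 vs Smp152: 3
  Smp395 vs Smp152: 3
The smallest is 1, between Smp80 and Smp395.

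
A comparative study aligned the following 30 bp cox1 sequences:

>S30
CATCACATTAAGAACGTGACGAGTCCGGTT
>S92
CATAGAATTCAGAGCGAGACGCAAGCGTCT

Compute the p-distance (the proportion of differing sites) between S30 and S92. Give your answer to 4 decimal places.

0.4000

Differing sites — 4:C/A; 5:A/G; 6:C/A; 10:A/C; 14:A/G; 17:T/A; 22:A/C; 23:G/A; 24:T/A; 25:C/G; 28:G/T; 29:T/C.
There are 12 differences over 30 sites, so p = 12/30 = 0.4000.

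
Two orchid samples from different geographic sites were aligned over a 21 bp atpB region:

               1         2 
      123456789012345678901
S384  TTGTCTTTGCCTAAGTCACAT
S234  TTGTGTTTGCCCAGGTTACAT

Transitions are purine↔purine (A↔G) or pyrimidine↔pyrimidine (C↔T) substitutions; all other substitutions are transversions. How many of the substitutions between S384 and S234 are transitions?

Mismatches occur at site 5 (C→G, transversion), site 12 (T→C, transition), site 14 (A→G, transition), site 17 (C→T, transition).
Of the 4 differences, 3 transitions and 1 transversion, so the answer is 3.

3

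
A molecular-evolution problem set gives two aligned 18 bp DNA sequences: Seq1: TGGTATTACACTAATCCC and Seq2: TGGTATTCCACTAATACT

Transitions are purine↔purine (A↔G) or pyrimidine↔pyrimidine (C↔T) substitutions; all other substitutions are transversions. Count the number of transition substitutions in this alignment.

Mismatches occur at site 8 (A/C, transversion), site 16 (C/A, transversion), site 18 (C/T, transition).
Of the 3 differences, 1 transition and 2 transversions, so the answer is 1.

1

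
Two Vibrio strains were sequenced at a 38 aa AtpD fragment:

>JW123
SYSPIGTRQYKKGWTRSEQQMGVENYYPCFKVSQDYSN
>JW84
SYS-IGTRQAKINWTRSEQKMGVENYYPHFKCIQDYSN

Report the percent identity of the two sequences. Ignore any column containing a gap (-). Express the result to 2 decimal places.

81.08%

Excluding the 1 gap column leaves 37 comparable sites.
The sequences differ at positions 10 (Y/A), 12 (K/I), 13 (G/N), 20 (Q/K), 29 (C/H), 32 (V/C), 33 (S/I).
30 of the 37 comparable sites match, so the percent identity is 30/37 × 100 = 81.08%.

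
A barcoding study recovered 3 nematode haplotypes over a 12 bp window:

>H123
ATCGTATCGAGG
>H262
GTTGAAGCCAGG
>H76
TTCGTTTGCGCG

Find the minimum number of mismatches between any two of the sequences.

Pairwise Hamming distances:
  H123 vs H262: 5
  H123 vs H76: 6
  H262 vs H76: 8
The smallest is 5, between H123 and H262.

5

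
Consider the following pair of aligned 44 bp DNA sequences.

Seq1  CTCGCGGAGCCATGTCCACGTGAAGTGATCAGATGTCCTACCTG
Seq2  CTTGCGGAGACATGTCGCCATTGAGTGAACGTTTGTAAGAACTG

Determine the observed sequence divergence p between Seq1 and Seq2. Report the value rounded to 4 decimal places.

0.3409

Mismatches occur at site 3 (C↔T), site 10 (C↔A), site 17 (C↔G), site 18 (A↔C), site 20 (G↔A), site 22 (G↔T), site 23 (A↔G), site 29 (T↔A), site 31 (A↔G), site 32 (G↔T), site 33 (A↔T), site 37 (C↔A), site 38 (C↔A), site 39 (T↔G), site 41 (C↔A).
There are 15 differences over 44 sites, so p = 15/44 = 0.3409.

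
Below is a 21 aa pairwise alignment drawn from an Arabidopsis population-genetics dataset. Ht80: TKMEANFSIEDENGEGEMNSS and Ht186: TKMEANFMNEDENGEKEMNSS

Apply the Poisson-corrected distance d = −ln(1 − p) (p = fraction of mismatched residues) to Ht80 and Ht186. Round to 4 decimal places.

0.1542

Mismatches occur at site 8 (S↔M), site 9 (I↔N), site 16 (G↔K).
p = 3/21 = 0.142857.
d = −ln(1 − 0.142857) = −ln(0.857143) = 0.1542.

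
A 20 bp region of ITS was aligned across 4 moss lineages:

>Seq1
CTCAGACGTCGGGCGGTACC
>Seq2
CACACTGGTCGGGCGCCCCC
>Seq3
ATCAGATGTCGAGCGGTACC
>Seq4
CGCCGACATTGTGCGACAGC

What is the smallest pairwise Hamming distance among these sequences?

Pairwise Hamming distances:
  Seq1 vs Seq2: 7
  Seq1 vs Seq3: 3
  Seq1 vs Seq4: 8
  Seq2 vs Seq3: 9
  Seq2 vs Seq4: 11
  Seq3 vs Seq4: 10
The smallest is 3, between Seq1 and Seq3.

3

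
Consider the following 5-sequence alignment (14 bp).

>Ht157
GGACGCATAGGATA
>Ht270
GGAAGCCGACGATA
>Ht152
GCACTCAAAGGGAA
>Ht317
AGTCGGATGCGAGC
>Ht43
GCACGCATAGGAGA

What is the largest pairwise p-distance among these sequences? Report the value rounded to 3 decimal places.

0.786

Pairwise Hamming distances:
  Ht157 vs Ht270: 4
  Ht157 vs Ht152: 5
  Ht157 vs Ht317: 7
  Ht157 vs Ht43: 2
  Ht270 vs Ht152: 8
  Ht270 vs Ht317: 9
  Ht270 vs Ht43: 6
  Ht152 vs Ht317: 11
  Ht152 vs Ht43: 4
  Ht317 vs Ht43: 7
The largest is 11 mismatches, between Ht152 and Ht317; p = 11/14 = 0.786.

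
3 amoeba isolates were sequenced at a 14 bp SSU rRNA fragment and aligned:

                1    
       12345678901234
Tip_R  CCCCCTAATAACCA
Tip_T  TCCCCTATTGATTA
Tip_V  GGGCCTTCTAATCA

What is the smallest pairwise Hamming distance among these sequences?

Pairwise Hamming distances:
  Tip_R vs Tip_T: 5
  Tip_R vs Tip_V: 6
  Tip_T vs Tip_V: 7
The smallest is 5, between Tip_R and Tip_T.

5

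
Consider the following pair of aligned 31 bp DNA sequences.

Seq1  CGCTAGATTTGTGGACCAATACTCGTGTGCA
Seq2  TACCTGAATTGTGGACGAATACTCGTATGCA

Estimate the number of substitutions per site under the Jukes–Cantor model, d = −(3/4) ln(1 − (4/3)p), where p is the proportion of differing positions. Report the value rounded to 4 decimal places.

The sequences differ at positions 1 (C/T), 2 (G/A), 4 (T/C), 5 (A/T), 8 (T/A), 17 (C/G), 27 (G/A).
p = 7/31 = 0.225806.
d = −0.75 · ln(1 − (4/3)·0.225806) = −0.75 · ln(0.698925) = −0.75 · (-0.358212) = 0.2687.

0.2687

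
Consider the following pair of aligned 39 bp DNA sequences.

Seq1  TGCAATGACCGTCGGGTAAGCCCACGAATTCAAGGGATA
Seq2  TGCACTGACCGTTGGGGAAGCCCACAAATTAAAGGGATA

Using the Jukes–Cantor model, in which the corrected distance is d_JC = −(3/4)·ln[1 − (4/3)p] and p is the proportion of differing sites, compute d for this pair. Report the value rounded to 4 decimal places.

0.1406

Mismatches occur at site 5 (A→C), site 13 (C→T), site 17 (T→G), site 26 (G→A), site 31 (C→A).
p = 5/39 = 0.128205.
d = −0.75 · ln(1 − (4/3)·0.128205) = −0.75 · ln(0.829060) = −0.75 · (-0.187463) = 0.1406.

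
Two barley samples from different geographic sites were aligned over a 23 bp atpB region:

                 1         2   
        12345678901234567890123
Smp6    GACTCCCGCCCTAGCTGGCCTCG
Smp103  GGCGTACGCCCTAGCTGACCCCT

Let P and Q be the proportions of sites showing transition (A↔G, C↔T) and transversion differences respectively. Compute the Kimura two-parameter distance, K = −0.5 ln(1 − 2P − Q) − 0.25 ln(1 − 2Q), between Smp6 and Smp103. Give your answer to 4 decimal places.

Mismatches occur at site 2 (A↔G, transition), site 4 (T↔G, transversion), site 5 (C↔T, transition), site 6 (C↔A, transversion), site 18 (G↔A, transition), site 21 (T↔C, transition), site 23 (G↔T, transversion).
Of the 7 differences, 4 transitions and 3 transversions over 23 sites: P = 4/23 = 0.173913, Q = 3/23 = 0.130435.
d = −0.5·ln(0.521739) − 0.25·ln(0.739130) = −0.5·(-0.650588) − 0.25·(-0.302281) = 0.4009.

0.4009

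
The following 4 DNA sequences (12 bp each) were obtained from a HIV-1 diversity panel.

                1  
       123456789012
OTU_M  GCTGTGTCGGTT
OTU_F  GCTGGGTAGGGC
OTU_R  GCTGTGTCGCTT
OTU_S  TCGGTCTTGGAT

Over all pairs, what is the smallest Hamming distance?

1

Pairwise Hamming distances:
  OTU_M vs OTU_F: 4
  OTU_M vs OTU_R: 1
  OTU_M vs OTU_S: 5
  OTU_F vs OTU_R: 5
  OTU_F vs OTU_S: 7
  OTU_R vs OTU_S: 6
The smallest is 1, between OTU_M and OTU_R.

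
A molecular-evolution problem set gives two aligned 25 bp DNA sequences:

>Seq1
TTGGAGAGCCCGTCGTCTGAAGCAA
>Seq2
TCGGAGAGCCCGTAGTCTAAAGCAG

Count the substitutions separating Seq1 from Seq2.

4

The sequences differ at positions 2 (T/C), 14 (C/A), 19 (G/A), 25 (A/G).
That gives 4 mismatches out of 25 aligned sites, so the Hamming distance is 4.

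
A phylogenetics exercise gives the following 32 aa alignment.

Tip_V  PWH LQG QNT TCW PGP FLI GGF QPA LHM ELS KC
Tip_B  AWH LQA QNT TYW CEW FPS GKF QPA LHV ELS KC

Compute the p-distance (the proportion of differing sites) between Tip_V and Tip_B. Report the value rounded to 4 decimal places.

0.3125

Mismatches occur at site 1 (P/A), site 6 (G/A), site 11 (C/Y), site 13 (P/C), site 14 (G/E), site 15 (P/W), site 17 (L/P), site 18 (I/S), site 20 (G/K), site 27 (M/V).
There are 10 differences over 32 sites, so p = 10/32 = 0.3125.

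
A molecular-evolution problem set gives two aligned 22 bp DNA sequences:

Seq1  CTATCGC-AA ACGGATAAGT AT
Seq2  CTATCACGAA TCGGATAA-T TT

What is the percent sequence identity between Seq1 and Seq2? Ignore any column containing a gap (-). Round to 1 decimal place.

85.0%

Excluding the 2 gap columns leaves 20 comparable sites.
Differing sites — 6:G/A; 11:A/T; 21:A/T.
17 of the 20 comparable sites match, so the percent identity is 17/20 × 100 = 85.0%.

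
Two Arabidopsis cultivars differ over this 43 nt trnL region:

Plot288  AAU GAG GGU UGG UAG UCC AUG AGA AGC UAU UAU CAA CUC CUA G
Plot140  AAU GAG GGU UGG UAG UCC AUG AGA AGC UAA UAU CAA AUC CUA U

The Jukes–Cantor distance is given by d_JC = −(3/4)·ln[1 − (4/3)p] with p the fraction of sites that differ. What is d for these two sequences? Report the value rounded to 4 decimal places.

0.0732

Differing sites — 30:U/A; 37:C/A; 43:G/U.
p = 3/43 = 0.069767.
d = −0.75 · ln(1 − (4/3)·0.069767) = −0.75 · ln(0.906977) = −0.75 · (-0.097638) = 0.0732.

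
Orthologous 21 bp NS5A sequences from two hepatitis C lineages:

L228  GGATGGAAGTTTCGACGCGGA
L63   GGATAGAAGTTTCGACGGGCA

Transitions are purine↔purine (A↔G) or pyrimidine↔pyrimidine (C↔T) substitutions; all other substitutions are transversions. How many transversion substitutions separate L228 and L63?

2

Differing sites — 5:G/A (Ti); 18:C/G (Tv); 20:G/C (Tv).
Of the 3 differences, 1 transition and 2 transversions, so the answer is 2.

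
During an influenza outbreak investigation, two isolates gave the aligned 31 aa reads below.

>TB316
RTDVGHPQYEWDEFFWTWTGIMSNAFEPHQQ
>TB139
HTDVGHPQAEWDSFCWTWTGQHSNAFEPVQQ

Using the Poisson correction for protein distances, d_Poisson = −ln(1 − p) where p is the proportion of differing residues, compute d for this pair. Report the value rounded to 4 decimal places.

The sequences differ at positions 1 (R/H), 9 (Y/A), 13 (E/S), 15 (F/C), 21 (I/Q), 22 (M/H), 29 (H/V).
p = 7/31 = 0.225806.
d = −ln(1 − 0.225806) = −ln(0.774194) = 0.2559.

0.2559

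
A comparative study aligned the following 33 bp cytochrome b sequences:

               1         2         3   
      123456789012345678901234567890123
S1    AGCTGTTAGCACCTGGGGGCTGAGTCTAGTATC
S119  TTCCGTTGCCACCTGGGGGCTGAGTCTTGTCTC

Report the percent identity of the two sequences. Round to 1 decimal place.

The sequences differ at positions 1 (A/T), 2 (G/T), 4 (T/C), 8 (A/G), 9 (G/C), 28 (A/T), 31 (A/C).
26 of the 33 sites match, so the percent identity is 26/33 × 100 = 78.8%.

78.8%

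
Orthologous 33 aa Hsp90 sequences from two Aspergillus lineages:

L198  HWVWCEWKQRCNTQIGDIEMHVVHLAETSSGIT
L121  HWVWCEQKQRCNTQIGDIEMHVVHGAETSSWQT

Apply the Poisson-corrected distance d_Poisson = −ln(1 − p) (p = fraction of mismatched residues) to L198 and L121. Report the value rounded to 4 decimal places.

Mismatches occur at site 7 (W↔Q), site 25 (L↔G), site 31 (G↔W), site 32 (I↔Q).
p = 4/33 = 0.121212.
d = −ln(1 − 0.121212) = −ln(0.878788) = 0.1292.

0.1292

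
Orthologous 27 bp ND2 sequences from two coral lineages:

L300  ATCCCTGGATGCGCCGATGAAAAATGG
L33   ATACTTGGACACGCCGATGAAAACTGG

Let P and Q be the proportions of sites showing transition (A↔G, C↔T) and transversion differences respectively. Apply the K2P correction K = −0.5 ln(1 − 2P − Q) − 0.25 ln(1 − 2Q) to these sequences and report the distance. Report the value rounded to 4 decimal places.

0.2158

Differing sites — 3:C/A (Tv); 5:C/T (Ti); 10:T/C (Ti); 11:G/A (Ti); 24:A/C (Tv).
Of the 5 differences, 3 transitions and 2 transversions over 27 sites: P = 3/27 = 0.111111, Q = 2/27 = 0.074074.
d = −0.5·ln(0.703704) − 0.25·ln(0.851852) = −0.5·(-0.351397) − 0.25·(-0.160342) = 0.2158.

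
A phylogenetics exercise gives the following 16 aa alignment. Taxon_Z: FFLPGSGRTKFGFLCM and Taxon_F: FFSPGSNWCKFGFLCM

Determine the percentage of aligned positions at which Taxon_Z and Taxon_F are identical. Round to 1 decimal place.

75.0%

Mismatches occur at site 3 (L→S), site 7 (G→N), site 8 (R→W), site 9 (T→C).
12 of the 16 sites match, so the percent identity is 12/16 × 100 = 75.0%.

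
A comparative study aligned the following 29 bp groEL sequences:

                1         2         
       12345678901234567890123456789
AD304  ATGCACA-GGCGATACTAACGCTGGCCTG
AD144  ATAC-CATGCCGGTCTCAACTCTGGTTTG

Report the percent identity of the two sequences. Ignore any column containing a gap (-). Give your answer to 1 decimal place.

Excluding the 2 gap columns leaves 27 comparable sites.
Differing sites — 3:G/A; 10:G/C; 13:A/G; 15:A/C; 16:C/T; 17:T/C; 21:G/T; 26:C/T; 27:C/T.
18 of the 27 comparable sites match, so the percent identity is 18/27 × 100 = 66.7%.

66.7%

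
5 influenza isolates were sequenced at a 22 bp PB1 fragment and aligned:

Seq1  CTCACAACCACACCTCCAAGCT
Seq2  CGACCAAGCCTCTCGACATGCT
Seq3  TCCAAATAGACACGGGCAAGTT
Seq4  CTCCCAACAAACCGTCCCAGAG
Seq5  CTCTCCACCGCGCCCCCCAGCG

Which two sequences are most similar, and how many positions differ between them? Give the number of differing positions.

Pairwise Hamming distances:
  Seq1 vs Seq2: 11
  Seq1 vs Seq3: 10
  Seq1 vs Seq4: 8
  Seq1 vs Seq5: 7
  Seq2 vs Seq3: 16
  Seq2 vs Seq4: 14
  Seq2 vs Seq5: 14
  Seq3 vs Seq4: 14
  Seq3 vs Seq5: 16
  Seq4 vs Seq5: 9
The smallest is 7, between Seq1 and Seq5.

7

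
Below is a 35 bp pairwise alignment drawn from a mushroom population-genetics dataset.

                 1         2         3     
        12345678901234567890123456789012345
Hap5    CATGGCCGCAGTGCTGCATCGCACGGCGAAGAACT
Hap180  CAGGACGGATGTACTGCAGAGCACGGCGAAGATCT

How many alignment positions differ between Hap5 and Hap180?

9

Differing sites — 3:T/G; 5:G/A; 7:C/G; 9:C/A; 10:A/T; 13:G/A; 19:T/G; 20:C/A; 33:A/T.
That gives 9 mismatches out of 35 aligned sites, so the Hamming distance is 9.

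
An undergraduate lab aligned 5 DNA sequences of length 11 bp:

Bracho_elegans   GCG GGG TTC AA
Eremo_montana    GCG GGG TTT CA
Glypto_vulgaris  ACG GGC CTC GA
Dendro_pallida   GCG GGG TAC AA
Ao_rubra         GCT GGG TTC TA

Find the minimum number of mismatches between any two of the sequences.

Pairwise Hamming distances:
  Bracho_elegans vs Eremo_montana: 2
  Bracho_elegans vs Glypto_vulgaris: 4
  Bracho_elegans vs Dendro_pallida: 1
  Bracho_elegans vs Ao_rubra: 2
  Eremo_montana vs Glypto_vulgaris: 5
  Eremo_montana vs Dendro_pallida: 3
  Eremo_montana vs Ao_rubra: 3
  Glypto_vulgaris vs Dendro_pallida: 5
  Glypto_vulgaris vs Ao_rubra: 5
  Dendro_pallida vs Ao_rubra: 3
The smallest is 1, between Bracho_elegans and Dendro_pallida.

1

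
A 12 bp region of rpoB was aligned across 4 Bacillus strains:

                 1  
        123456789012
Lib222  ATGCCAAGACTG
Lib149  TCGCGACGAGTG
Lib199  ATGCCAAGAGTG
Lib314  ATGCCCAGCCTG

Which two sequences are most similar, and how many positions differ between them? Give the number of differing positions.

Pairwise Hamming distances:
  Lib222 vs Lib149: 5
  Lib222 vs Lib199: 1
  Lib222 vs Lib314: 2
  Lib149 vs Lib199: 4
  Lib149 vs Lib314: 7
  Lib199 vs Lib314: 3
The smallest is 1, between Lib222 and Lib199.

1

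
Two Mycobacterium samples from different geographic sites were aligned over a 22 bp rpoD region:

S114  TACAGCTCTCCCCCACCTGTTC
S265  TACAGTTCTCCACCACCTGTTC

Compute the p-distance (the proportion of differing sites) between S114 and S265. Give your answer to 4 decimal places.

0.0909

The sequences differ at positions 6 (C/T), 12 (C/A).
There are 2 differences over 22 sites, so p = 2/22 = 0.0909.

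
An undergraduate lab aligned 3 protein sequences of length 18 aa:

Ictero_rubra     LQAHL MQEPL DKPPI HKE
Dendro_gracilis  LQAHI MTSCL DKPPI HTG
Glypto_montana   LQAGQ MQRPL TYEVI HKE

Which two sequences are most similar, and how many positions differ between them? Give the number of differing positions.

Pairwise Hamming distances:
  Ictero_rubra vs Dendro_gracilis: 6
  Ictero_rubra vs Glypto_montana: 7
  Dendro_gracilis vs Glypto_montana: 11
The smallest is 6, between Ictero_rubra and Dendro_gracilis.

6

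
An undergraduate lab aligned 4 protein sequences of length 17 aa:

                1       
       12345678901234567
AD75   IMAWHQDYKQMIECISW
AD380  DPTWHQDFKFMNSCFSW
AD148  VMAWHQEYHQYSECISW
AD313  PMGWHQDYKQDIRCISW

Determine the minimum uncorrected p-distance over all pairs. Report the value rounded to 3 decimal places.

0.235

Pairwise Hamming distances:
  AD75 vs AD380: 8
  AD75 vs AD148: 5
  AD75 vs AD313: 4
  AD380 vs AD148: 11
  AD380 vs AD313: 9
  AD148 vs AD313: 7
The smallest is 4 mismatches, between AD75 and AD313; p = 4/17 = 0.235.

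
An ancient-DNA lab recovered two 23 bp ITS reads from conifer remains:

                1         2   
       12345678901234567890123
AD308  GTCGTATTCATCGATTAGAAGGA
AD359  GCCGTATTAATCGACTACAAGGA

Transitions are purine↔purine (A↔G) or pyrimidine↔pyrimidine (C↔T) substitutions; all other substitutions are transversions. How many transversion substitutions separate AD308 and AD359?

2

The sequences differ at positions 2 (T/C, transition), 9 (C/A, transversion), 15 (T/C, transition), 18 (G/C, transversion).
Of the 4 differences, 2 transitions and 2 transversions, so the answer is 2.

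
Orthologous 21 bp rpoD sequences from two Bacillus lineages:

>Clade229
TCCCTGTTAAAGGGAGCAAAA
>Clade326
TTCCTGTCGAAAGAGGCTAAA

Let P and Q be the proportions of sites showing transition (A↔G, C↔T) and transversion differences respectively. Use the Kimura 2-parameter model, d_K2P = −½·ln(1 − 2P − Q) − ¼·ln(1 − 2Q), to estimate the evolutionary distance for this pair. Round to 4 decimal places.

Mismatches occur at site 2 (C/T, transition), site 8 (T/C, transition), site 9 (A/G, transition), site 12 (G/A, transition), site 14 (G/A, transition), site 15 (A/G, transition), site 18 (A/T, transversion).
Of the 7 differences, 6 transitions and 1 transversion over 21 sites: P = 6/21 = 0.285714, Q = 1/21 = 0.047619.
d = −0.5·ln(0.380953) − 0.25·ln(0.904762) = −0.5·(-0.965079) − 0.25·(-0.100083) = 0.5076.

0.5076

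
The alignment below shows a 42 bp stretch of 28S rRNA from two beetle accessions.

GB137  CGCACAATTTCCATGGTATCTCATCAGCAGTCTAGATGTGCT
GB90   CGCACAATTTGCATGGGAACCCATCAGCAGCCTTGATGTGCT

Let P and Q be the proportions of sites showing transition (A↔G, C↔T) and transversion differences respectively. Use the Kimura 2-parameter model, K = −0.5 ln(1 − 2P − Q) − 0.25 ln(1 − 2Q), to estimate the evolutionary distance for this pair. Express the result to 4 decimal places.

0.1585

Mismatches occur at site 11 (C↔G, transversion), site 17 (T↔G, transversion), site 19 (T↔A, transversion), site 21 (T↔C, transition), site 31 (T↔C, transition), site 34 (A↔T, transversion).
Of the 6 differences, 2 transitions and 4 transversions over 42 sites: P = 2/42 = 0.047619, Q = 4/42 = 0.095238.
d = −0.5·ln(0.809524) − 0.25·ln(0.809524) = −0.5·(-0.211309) − 0.25·(-0.211309) = 0.1585.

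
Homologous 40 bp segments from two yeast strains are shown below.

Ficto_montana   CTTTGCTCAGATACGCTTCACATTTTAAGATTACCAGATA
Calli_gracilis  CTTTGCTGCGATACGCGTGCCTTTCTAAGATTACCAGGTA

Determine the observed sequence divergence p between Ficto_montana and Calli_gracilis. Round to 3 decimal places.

0.200

Differing sites — 8:C/G; 9:A/C; 17:T/G; 19:C/G; 20:A/C; 22:A/T; 25:T/C; 38:A/G.
There are 8 differences over 40 sites, so p = 8/40 = 0.200.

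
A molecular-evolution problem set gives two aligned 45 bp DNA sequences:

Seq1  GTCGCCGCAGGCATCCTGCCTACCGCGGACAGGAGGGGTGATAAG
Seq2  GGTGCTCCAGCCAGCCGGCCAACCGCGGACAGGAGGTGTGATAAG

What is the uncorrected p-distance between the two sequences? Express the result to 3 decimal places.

0.200

Mismatches occur at site 2 (T→G), site 3 (C→T), site 6 (C→T), site 7 (G→C), site 11 (G→C), site 14 (T→G), site 17 (T→G), site 21 (T→A), site 37 (G→T).
There are 9 differences over 45 sites, so p = 9/45 = 0.200.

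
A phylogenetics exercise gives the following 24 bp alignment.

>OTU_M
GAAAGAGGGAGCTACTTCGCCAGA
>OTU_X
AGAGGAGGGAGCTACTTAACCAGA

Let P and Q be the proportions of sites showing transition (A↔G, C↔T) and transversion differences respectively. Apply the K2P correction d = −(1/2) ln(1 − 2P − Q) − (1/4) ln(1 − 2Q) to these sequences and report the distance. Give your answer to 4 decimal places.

Mismatches occur at site 1 (G→A, transition), site 2 (A→G, transition), site 4 (A→G, transition), site 18 (C→A, transversion), site 19 (G→A, transition).
Of the 5 differences, 4 transitions and 1 transversion over 24 sites: P = 4/24 = 0.166667, Q = 1/24 = 0.041667.
d = −0.5·ln(0.624999) − 0.25·ln(0.916666) = −0.5·(-0.470005) − 0.25·(-0.087012) = 0.2568.

0.2568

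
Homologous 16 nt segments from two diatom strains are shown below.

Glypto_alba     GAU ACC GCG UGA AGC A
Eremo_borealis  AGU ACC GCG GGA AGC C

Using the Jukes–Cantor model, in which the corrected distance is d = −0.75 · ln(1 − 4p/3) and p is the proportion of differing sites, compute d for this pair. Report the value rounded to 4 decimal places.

0.3041

Differing sites — 1:G/A; 2:A/G; 10:U/G; 16:A/C.
p = 4/16 = 0.250000.
d = −0.75 · ln(1 − (4/3)·0.250000) = −0.75 · ln(0.666667) = −0.75 · (-0.405465) = 0.3041.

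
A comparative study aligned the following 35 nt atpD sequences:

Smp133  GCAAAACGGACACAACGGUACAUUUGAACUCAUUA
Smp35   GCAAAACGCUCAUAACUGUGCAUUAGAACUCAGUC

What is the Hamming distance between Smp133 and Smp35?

8

Differing sites — 9:G/C; 10:A/U; 13:C/U; 17:G/U; 20:A/G; 25:U/A; 33:U/G; 35:A/C.
That gives 8 mismatches out of 35 aligned sites, so the Hamming distance is 8.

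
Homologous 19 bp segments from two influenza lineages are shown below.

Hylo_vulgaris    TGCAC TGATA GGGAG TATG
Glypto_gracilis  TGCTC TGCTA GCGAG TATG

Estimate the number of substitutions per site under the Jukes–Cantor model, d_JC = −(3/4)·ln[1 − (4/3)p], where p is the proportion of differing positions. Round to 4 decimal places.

0.1773

Mismatches occur at site 4 (A↔T), site 8 (A↔C), site 12 (G↔C).
p = 3/19 = 0.157895.
d = −0.75 · ln(1 − (4/3)·0.157895) = −0.75 · ln(0.789473) = −0.75 · (-0.236390) = 0.1773.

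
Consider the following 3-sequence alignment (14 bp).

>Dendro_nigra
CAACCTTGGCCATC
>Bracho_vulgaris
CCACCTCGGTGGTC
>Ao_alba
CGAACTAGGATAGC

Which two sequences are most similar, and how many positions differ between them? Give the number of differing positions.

5

Pairwise Hamming distances:
  Dendro_nigra vs Bracho_vulgaris: 5
  Dendro_nigra vs Ao_alba: 6
  Bracho_vulgaris vs Ao_alba: 7
The smallest is 5, between Dendro_nigra and Bracho_vulgaris.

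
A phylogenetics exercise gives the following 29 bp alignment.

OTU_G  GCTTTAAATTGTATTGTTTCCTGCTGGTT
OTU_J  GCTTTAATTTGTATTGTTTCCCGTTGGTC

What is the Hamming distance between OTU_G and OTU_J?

4

Differing sites — 8:A/T; 22:T/C; 24:C/T; 29:T/C.
That gives 4 mismatches out of 29 aligned sites, so the Hamming distance is 4.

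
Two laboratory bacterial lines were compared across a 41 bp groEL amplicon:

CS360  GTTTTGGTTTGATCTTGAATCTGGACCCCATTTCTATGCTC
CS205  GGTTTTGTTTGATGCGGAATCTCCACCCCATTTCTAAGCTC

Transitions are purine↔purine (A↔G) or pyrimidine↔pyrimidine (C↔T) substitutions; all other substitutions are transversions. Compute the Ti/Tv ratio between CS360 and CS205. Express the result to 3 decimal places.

0.143

Mismatches occur at site 2 (T/G, transversion), site 6 (G/T, transversion), site 14 (C/G, transversion), site 15 (T/C, transition), site 16 (T/G, transversion), site 23 (G/C, transversion), site 24 (G/C, transversion), site 37 (T/A, transversion).
Of the 8 differences, 1 transition and 7 transversions, so Ti/Tv = 1/7 = 0.143.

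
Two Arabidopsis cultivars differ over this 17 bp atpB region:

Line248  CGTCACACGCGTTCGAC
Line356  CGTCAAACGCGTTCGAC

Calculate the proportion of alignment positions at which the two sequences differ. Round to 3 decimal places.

A single mismatch occurs at site 6 (C/A).
There are 1 differences over 17 sites, so p = 1/17 = 0.059.

0.059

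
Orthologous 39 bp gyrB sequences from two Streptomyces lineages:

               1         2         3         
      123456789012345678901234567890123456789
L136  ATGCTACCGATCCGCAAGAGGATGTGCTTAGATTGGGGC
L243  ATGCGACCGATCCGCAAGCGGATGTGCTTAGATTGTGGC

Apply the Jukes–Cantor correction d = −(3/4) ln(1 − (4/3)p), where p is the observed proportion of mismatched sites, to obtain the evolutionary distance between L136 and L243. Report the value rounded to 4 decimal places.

0.0812

Differing sites — 5:T/G; 19:A/C; 36:G/T.
p = 3/39 = 0.076923.
d = −0.75 · ln(1 − (4/3)·0.076923) = −0.75 · ln(0.897436) = −0.75 · (-0.108213) = 0.0812.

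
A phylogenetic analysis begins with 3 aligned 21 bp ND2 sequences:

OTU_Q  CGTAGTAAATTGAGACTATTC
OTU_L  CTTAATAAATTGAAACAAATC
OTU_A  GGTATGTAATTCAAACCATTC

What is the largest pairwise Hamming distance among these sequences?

8

Pairwise Hamming distances:
  OTU_Q vs OTU_L: 5
  OTU_Q vs OTU_A: 7
  OTU_L vs OTU_A: 8
The largest is 8, between OTU_L and OTU_A.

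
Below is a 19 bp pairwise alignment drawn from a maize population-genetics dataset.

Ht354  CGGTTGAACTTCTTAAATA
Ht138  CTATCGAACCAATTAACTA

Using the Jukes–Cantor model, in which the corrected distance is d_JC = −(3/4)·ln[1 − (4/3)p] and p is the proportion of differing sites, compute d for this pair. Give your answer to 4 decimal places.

Differing sites — 2:G/T; 3:G/A; 5:T/C; 10:T/C; 11:T/A; 12:C/A; 17:A/C.
p = 7/19 = 0.368421.
d = −0.75 · ln(1 − (4/3)·0.368421) = −0.75 · ln(0.508772) = −0.75 · (-0.675755) = 0.5068.

0.5068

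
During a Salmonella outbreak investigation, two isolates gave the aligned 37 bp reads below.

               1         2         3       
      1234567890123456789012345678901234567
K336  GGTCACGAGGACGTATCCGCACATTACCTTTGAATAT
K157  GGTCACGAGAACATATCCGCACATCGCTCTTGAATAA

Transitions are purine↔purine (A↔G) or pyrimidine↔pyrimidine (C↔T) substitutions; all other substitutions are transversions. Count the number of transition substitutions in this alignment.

6

The sequences differ at positions 10 (G/A, transition), 13 (G/A, transition), 25 (T/C, transition), 26 (A/G, transition), 28 (C/T, transition), 29 (T/C, transition), 37 (T/A, transversion).
Of the 7 differences, 6 transitions and 1 transversion, so the answer is 6.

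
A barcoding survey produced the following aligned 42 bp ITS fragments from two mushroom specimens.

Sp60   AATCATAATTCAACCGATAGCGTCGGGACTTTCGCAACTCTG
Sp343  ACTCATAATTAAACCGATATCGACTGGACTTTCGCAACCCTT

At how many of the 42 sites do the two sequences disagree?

The sequences differ at positions 2 (A/C), 11 (C/A), 20 (G/T), 23 (T/A), 25 (G/T), 39 (T/C), 42 (G/T).
That gives 7 mismatches out of 42 aligned sites, so the Hamming distance is 7.

7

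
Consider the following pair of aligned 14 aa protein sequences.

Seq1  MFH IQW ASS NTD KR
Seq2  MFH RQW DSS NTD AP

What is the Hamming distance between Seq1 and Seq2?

4

Differing sites — 4:I/R; 7:A/D; 13:K/A; 14:R/P.
That gives 4 mismatches out of 14 aligned sites, so the Hamming distance is 4.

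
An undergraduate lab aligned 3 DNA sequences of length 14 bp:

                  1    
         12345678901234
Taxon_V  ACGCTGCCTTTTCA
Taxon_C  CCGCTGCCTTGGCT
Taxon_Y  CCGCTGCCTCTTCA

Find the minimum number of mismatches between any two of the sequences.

Pairwise Hamming distances:
  Taxon_V vs Taxon_C: 4
  Taxon_V vs Taxon_Y: 2
  Taxon_C vs Taxon_Y: 4
The smallest is 2, between Taxon_V and Taxon_Y.

2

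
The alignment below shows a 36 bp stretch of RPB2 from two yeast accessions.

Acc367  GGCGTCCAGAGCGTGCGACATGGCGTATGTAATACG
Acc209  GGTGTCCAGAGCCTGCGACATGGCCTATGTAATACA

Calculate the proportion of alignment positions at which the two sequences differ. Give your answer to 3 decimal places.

0.111

Mismatches occur at site 3 (C↔T), site 13 (G↔C), site 25 (G↔C), site 36 (G↔A).
There are 4 differences over 36 sites, so p = 4/36 = 0.111.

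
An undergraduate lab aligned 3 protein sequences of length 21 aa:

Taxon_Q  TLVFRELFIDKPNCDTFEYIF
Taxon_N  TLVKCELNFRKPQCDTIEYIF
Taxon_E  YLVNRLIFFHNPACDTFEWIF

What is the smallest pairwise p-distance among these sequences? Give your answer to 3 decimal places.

Pairwise Hamming distances:
  Taxon_Q vs Taxon_N: 7
  Taxon_Q vs Taxon_E: 9
  Taxon_N vs Taxon_E: 11
The smallest is 7 mismatches, between Taxon_Q and Taxon_N; p = 7/21 = 0.333.

0.333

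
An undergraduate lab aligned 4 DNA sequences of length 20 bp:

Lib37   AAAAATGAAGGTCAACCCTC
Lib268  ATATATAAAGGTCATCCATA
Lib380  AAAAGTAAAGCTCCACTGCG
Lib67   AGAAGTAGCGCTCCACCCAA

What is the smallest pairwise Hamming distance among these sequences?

Pairwise Hamming distances:
  Lib37 vs Lib268: 6
  Lib37 vs Lib380: 8
  Lib37 vs Lib67: 9
  Lib268 vs Lib380: 10
  Lib268 vs Lib67: 10
  Lib380 vs Lib67: 7
The smallest is 6, between Lib37 and Lib268.

6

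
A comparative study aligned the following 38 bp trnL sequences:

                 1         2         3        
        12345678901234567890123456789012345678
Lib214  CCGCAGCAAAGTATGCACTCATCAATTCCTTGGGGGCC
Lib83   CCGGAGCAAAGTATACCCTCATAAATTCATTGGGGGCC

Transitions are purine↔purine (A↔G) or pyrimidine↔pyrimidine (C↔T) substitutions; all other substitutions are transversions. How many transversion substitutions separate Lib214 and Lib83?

4

Differing sites — 4:C/G (Tv); 15:G/A (Ti); 17:A/C (Tv); 23:C/A (Tv); 29:C/A (Tv).
Of the 5 differences, 1 transition and 4 transversions, so the answer is 4.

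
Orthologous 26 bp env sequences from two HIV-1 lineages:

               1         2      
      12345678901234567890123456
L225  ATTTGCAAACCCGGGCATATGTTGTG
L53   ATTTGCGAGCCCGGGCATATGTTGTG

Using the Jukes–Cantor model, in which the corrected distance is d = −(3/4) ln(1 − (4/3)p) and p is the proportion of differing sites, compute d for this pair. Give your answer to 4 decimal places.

Differing sites — 7:A/G; 9:A/G.
p = 2/26 = 0.076923.
d = −0.75 · ln(1 − (4/3)·0.076923) = −0.75 · ln(0.897436) = −0.75 · (-0.108213) = 0.0812.

0.0812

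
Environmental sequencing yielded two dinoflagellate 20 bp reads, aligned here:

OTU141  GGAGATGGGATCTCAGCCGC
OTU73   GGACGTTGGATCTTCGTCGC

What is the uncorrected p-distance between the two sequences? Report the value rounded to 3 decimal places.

Mismatches occur at site 4 (G/C), site 5 (A/G), site 7 (G/T), site 14 (C/T), site 15 (A/C), site 17 (C/T).
There are 6 differences over 20 sites, so p = 6/20 = 0.300.

0.300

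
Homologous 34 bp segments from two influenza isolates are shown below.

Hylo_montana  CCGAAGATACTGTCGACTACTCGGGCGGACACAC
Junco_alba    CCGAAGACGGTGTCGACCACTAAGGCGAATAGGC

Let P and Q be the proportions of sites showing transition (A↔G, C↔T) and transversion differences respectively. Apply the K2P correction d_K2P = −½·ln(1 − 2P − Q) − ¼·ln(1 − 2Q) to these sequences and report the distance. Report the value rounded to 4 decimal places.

0.3951

Differing sites — 8:T/C (Ti); 9:A/G (Ti); 10:C/G (Tv); 18:T/C (Ti); 22:C/A (Tv); 23:G/A (Ti); 28:G/A (Ti); 30:C/T (Ti); 32:C/G (Tv); 33:A/G (Ti).
Of the 10 differences, 7 transitions and 3 transversions over 34 sites: P = 7/34 = 0.205882, Q = 3/34 = 0.088235.
d = −0.5·ln(0.500001) − 0.25·ln(0.823530) = −0.5·(-0.693145) − 0.25·(-0.194155) = 0.3951.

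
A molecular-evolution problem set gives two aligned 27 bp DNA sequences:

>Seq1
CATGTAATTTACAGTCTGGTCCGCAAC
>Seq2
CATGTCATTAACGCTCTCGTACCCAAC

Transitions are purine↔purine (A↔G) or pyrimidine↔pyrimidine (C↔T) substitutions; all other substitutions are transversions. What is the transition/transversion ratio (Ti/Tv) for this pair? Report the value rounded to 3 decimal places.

Differing sites — 6:A/C (Tv); 10:T/A (Tv); 13:A/G (Ti); 14:G/C (Tv); 18:G/C (Tv); 21:C/A (Tv); 23:G/C (Tv).
Of the 7 differences, 1 transition and 6 transversions, so Ti/Tv = 1/6 = 0.167.

0.167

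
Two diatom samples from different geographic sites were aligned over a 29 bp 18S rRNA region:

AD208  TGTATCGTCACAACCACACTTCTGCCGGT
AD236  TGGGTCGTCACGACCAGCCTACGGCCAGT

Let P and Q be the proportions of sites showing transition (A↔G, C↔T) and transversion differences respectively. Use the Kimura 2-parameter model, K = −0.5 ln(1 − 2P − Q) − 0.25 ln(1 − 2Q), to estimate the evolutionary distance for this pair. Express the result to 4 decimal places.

The sequences differ at positions 3 (T/G, transversion), 4 (A/G, transition), 12 (A/G, transition), 17 (C/G, transversion), 18 (A/C, transversion), 21 (T/A, transversion), 23 (T/G, transversion), 27 (G/A, transition).
Of the 8 differences, 3 transitions and 5 transversions over 29 sites: P = 3/29 = 0.103448, Q = 5/29 = 0.172414.
d = −0.5·ln(0.620690) − 0.25·ln(0.655172) = −0.5·(-0.476924) − 0.25·(-0.422857) = 0.3442.

0.3442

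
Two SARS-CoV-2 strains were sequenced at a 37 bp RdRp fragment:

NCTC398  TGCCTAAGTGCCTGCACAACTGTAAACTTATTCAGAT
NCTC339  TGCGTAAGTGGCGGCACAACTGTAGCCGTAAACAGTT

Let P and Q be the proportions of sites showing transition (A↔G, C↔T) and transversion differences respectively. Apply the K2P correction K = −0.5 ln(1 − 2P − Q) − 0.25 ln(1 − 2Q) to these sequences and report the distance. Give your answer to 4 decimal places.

Differing sites — 4:C/G (Tv); 11:C/G (Tv); 13:T/G (Tv); 25:A/G (Ti); 26:A/C (Tv); 28:T/G (Tv); 31:T/A (Tv); 32:T/A (Tv); 36:A/T (Tv).
Of the 9 differences, 1 transition and 8 transversions over 37 sites: P = 1/37 = 0.027027, Q = 8/37 = 0.216216.
d = −0.5·ln(0.729730) − 0.25·ln(0.567568) = −0.5·(-0.315081) − 0.25·(-0.566395) = 0.2991.

0.2991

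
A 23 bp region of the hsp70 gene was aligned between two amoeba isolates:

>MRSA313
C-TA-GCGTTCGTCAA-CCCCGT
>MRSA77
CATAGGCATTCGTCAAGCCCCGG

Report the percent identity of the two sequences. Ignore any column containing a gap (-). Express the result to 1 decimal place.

Excluding the 3 gap columns leaves 20 comparable sites.
Differing sites — 8:G/A; 23:T/G.
18 of the 20 comparable sites match, so the percent identity is 18/20 × 100 = 90.0%.

90.0%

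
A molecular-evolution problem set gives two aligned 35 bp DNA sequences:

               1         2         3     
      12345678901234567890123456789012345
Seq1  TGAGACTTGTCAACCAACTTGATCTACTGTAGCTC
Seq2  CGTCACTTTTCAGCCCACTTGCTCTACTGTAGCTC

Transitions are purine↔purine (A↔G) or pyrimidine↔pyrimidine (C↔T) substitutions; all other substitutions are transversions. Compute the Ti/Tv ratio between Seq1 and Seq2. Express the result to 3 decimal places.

Differing sites — 1:T/C (Ti); 3:A/T (Tv); 4:G/C (Tv); 9:G/T (Tv); 13:A/G (Ti); 16:A/C (Tv); 22:A/C (Tv).
Of the 7 differences, 2 transitions and 5 transversions, so Ti/Tv = 2/5 = 0.400.

0.400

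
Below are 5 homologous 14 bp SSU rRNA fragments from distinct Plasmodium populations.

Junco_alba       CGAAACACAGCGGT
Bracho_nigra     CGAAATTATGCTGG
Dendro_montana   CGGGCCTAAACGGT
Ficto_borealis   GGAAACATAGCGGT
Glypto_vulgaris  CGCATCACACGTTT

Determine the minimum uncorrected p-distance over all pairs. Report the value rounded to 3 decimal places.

0.143

Pairwise Hamming distances:
  Junco_alba vs Bracho_nigra: 6
  Junco_alba vs Dendro_montana: 6
  Junco_alba vs Ficto_borealis: 2
  Junco_alba vs Glypto_vulgaris: 6
  Bracho_nigra vs Dendro_montana: 8
  Bracho_nigra vs Ficto_borealis: 7
  Bracho_nigra vs Glypto_vulgaris: 10
  Dendro_montana vs Ficto_borealis: 7
  Dendro_montana vs Glypto_vulgaris: 9
  Ficto_borealis vs Glypto_vulgaris: 8
The smallest is 2 mismatches, between Junco_alba and Ficto_borealis; p = 2/14 = 0.143.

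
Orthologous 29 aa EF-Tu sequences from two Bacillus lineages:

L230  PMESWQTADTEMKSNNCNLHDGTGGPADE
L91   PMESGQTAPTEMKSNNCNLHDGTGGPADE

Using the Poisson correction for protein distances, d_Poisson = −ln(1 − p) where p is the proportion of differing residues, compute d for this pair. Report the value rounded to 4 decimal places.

Differing sites — 5:W/G; 9:D/P.
p = 2/29 = 0.068966.
d = −ln(1 − 0.068966) = −ln(0.931034) = 0.0715.

0.0715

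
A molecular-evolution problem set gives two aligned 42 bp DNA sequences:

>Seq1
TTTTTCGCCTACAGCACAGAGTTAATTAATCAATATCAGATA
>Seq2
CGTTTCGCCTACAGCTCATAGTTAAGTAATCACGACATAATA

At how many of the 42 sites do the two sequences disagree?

Mismatches occur at site 1 (T↔C), site 2 (T↔G), site 16 (A↔T), site 19 (G↔T), site 26 (T↔G), site 33 (A↔C), site 34 (T↔G), site 36 (T↔C), site 37 (C↔A), site 38 (A↔T), site 39 (G↔A).
That gives 11 mismatches out of 42 aligned sites, so the Hamming distance is 11.

11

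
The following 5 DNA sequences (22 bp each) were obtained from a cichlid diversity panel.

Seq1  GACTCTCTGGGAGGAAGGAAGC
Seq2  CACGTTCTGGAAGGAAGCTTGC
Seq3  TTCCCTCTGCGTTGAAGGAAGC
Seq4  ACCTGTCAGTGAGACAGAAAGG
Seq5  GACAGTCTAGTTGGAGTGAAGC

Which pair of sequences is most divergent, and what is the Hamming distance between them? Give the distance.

Pairwise Hamming distances:
  Seq1 vs Seq2: 7
  Seq1 vs Seq3: 6
  Seq1 vs Seq4: 9
  Seq1 vs Seq5: 7
  Seq2 vs Seq3: 11
  Seq2 vs Seq4: 13
  Seq2 vs Seq5: 11
  Seq3 vs Seq4: 12
  Seq3 vs Seq5: 10
  Seq4 vs Seq5: 14
The largest is 14, between Seq4 and Seq5.

14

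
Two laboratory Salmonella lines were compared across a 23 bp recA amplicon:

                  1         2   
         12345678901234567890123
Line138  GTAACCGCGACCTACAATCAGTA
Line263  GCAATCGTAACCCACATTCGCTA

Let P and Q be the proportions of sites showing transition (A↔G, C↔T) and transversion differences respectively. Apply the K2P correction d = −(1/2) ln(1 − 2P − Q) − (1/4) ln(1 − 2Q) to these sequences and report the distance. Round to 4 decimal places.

Differing sites — 2:T/C (Ti); 5:C/T (Ti); 8:C/T (Ti); 9:G/A (Ti); 13:T/C (Ti); 17:A/T (Tv); 20:A/G (Ti); 21:G/C (Tv).
Of the 8 differences, 6 transitions and 2 transversions over 23 sites: P = 6/23 = 0.260870, Q = 2/23 = 0.086957.
d = −0.5·ln(0.391303) − 0.25·ln(0.826086) = −0.5·(-0.938273) − 0.25·(-0.191056) = 0.5169.

0.5169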